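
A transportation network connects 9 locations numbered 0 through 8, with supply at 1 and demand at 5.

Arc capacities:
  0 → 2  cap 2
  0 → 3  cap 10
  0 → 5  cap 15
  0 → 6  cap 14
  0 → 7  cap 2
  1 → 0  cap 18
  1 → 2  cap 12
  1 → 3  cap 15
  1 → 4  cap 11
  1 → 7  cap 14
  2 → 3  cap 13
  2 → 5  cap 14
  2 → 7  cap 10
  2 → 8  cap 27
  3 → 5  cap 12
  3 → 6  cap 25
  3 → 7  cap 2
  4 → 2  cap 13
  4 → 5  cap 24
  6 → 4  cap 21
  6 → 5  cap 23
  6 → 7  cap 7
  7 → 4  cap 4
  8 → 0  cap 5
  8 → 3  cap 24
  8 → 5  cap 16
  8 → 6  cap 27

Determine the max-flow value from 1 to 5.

Maximum flow value: 60

augment #1: 1→0→5 bottleneck 15, total now 15
augment #2: 1→2→5 bottleneck 12, total now 27
augment #3: 1→3→5 bottleneck 12, total now 39
augment #4: 1→4→5 bottleneck 11, total now 50
augment #5: 1→0→2→5 bottleneck 2, total now 52
augment #6: 1→0→6→5 bottleneck 1, total now 53
augment #7: 1→3→6→5 bottleneck 3, total now 56
augment #8: 1→7→4→5 bottleneck 4, total now 60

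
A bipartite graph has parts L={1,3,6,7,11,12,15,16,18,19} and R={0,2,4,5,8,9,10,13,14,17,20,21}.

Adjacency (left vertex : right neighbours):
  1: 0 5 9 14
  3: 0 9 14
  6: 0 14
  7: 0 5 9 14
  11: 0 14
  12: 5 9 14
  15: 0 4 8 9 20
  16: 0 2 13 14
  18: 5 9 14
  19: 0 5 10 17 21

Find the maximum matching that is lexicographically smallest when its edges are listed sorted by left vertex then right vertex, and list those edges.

Lex-smallest maximum matching: {(1,0), (3,9), (6,14), (7,5), (15,4), (16,2), (19,10)}

|M| = 7 (so the lex-smallest maximum matching has 7 edges)
process left vertices in ascending order; for each, take the smallest-labelled available neighbour that still permits 7 edges overall, or leave it unmatched if none does
lex-smallest matching: {1-0, 3-9, 6-14, 7-5, 15-4, 16-2, 19-10}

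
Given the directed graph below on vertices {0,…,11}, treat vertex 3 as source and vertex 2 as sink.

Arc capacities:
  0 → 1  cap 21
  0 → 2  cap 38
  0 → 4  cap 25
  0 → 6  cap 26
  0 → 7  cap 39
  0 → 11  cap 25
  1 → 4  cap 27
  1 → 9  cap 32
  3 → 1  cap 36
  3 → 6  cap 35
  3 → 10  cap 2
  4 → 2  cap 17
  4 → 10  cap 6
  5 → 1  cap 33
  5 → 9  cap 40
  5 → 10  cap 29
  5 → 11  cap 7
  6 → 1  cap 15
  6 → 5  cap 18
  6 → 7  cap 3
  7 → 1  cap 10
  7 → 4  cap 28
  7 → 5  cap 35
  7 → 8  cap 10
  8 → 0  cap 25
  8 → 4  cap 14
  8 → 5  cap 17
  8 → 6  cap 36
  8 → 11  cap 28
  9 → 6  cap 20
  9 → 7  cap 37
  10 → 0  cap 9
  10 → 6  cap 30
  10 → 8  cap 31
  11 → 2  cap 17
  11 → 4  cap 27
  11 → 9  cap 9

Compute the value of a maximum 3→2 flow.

Maximum flow value: 68

augment #1: 3→1→4→2 bottleneck 17, total now 17
augment #2: 3→10→0→2 bottleneck 2, total now 19
augment #3: 3→6→5→11→2 bottleneck 7, total now 26
augment #4: 3→1→4→10→0→2 bottleneck 6, total now 32
augment #5: 3→6→5→10→0→2 bottleneck 1, total now 33
augment #6: 3→6→7→8→0→2 bottleneck 3, total now 36
augment #7: 3→1→9→7→8→0→2 bottleneck 7, total now 43
augment #8: 3→6→5→10→8→0→2 bottleneck 10, total now 53
augment #9: 3→1→9→7→5→10→8→0→2 bottleneck 5, total now 58
augment #10: 3→1→9→7→5→10→8→11→2 bottleneck 1, total now 59
augment #11: 3→6→1→9→7→5→10→8→11→2 bottleneck 9, total now 68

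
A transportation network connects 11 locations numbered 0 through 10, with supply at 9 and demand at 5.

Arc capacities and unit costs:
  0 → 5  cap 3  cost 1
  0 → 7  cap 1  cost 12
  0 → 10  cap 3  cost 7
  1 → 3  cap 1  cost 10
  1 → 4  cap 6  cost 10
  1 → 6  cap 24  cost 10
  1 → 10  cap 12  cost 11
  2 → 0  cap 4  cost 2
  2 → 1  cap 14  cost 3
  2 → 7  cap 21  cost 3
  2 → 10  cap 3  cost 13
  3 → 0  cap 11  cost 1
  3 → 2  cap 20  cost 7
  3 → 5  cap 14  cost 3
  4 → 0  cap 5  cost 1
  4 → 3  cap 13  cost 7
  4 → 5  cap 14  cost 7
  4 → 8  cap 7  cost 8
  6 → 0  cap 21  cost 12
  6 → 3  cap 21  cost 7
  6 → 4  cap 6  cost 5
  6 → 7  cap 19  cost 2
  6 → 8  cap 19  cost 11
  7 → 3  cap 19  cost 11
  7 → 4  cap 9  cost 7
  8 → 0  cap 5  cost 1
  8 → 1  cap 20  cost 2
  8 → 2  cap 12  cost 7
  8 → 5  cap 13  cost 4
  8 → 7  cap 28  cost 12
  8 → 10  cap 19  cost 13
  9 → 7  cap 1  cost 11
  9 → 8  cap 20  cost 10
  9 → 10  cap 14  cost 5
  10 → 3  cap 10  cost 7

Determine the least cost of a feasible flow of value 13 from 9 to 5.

shortest-cost path #1: 9→8→0→5 push 3 @ unit cost 12 (adds 36)
shortest-cost path #2: 9→8→5 push 10 @ unit cost 14 (adds 140)
total cost = 176

Minimum cost for 13 units: 176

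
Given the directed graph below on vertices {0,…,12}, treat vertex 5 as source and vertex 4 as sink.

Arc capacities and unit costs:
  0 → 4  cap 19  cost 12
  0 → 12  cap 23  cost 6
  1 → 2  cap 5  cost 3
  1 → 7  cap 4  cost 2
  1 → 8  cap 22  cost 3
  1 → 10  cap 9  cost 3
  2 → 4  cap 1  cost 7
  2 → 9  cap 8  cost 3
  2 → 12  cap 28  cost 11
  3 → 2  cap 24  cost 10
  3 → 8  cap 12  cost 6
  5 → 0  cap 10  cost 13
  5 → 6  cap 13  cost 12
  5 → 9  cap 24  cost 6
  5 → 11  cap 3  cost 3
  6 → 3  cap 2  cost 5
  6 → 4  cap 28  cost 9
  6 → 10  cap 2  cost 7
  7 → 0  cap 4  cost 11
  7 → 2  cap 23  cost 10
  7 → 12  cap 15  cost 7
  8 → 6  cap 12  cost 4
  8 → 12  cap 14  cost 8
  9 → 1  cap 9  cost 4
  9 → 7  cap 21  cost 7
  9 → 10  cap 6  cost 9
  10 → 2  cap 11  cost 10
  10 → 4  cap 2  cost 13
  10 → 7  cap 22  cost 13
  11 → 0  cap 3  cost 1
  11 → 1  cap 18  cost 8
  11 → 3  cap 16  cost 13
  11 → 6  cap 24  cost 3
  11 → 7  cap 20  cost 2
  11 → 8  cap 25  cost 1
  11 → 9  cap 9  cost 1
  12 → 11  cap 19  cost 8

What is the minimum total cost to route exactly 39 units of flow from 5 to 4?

shortest-cost path #1: 5→11→6→4 push 3 @ unit cost 15 (adds 45)
shortest-cost path #2: 5→9→1→2→4 push 1 @ unit cost 20 (adds 20)
shortest-cost path #3: 5→6→4 push 13 @ unit cost 21 (adds 273)
shortest-cost path #4: 5→0→4 push 10 @ unit cost 25 (adds 250)
shortest-cost path #5: 5→9→1→10→4 push 2 @ unit cost 26 (adds 52)
shortest-cost path #6: 5→9→1→8→6→4 push 6 @ unit cost 26 (adds 156)
shortest-cost path #7: 5→9→10→1→8→6→4 push 2 @ unit cost 28 (adds 56)
shortest-cost path #8: 5→9→7→0→4 push 2 @ unit cost 36 (adds 72)
total cost = 924

Minimum cost for 39 units: 924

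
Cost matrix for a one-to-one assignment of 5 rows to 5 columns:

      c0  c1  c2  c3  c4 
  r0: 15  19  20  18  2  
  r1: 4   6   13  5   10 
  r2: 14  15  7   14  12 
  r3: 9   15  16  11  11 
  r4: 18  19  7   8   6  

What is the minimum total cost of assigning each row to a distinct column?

Minimum assignment cost: 32

optimal assignment: row0→col4 (cost 2), row1→col1 (cost 6), row2→col2 (cost 7), row3→col0 (cost 9), row4→col3 (cost 8)
total = 2 + 6 + 7 + 9 + 8 = 32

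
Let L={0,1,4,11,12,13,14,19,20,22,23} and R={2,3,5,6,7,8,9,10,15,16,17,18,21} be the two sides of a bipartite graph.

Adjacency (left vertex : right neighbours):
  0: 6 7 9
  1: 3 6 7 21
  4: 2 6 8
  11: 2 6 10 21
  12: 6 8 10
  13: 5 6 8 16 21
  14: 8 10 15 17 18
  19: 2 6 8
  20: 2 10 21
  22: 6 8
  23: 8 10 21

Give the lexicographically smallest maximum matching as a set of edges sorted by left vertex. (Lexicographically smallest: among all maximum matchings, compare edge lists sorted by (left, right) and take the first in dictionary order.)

Lex-smallest maximum matching: {(0,7), (1,3), (4,2), (11,6), (12,8), (13,5), (14,15), (20,10), (23,21)}

|M| = 9 (so the lex-smallest maximum matching has 9 edges)
process left vertices in ascending order; for each, take the smallest-labelled available neighbour that still permits 9 edges overall, or leave it unmatched if none does
lex-smallest matching: {0-7, 1-3, 4-2, 11-6, 12-8, 13-5, 14-15, 20-10, 23-21}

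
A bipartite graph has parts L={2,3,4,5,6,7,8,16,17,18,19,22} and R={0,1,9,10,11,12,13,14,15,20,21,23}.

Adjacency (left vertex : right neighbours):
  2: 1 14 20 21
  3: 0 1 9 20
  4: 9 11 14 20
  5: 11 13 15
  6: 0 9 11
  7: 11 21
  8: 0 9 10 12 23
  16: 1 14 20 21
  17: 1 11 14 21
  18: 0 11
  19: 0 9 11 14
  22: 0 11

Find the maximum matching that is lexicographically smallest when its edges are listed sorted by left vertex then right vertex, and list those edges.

|M| = 9 (so the lex-smallest maximum matching has 9 edges)
process left vertices in ascending order; for each, take the smallest-labelled available neighbour that still permits 9 edges overall, or leave it unmatched if none does
lex-smallest matching: {2-1, 3-0, 4-9, 5-13, 6-11, 7-21, 8-10, 16-20, 17-14}

Lex-smallest maximum matching: {(2,1), (3,0), (4,9), (5,13), (6,11), (7,21), (8,10), (16,20), (17,14)}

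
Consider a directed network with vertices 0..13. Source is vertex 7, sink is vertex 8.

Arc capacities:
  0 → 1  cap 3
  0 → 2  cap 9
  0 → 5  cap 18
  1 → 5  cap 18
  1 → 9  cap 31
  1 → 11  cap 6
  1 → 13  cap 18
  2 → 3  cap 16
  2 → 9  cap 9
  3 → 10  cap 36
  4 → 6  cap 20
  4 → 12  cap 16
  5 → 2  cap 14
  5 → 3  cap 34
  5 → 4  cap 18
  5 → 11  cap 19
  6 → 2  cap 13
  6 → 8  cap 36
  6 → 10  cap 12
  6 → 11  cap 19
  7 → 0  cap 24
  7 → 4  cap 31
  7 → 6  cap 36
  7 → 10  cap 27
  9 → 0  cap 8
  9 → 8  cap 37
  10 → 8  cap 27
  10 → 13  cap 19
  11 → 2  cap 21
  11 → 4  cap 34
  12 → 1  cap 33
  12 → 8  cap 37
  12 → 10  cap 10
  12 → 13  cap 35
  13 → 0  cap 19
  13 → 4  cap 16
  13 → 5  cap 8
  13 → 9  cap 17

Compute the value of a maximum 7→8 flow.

augment #1: 7→6→8 bottleneck 36, total now 36
augment #2: 7→10→8 bottleneck 27, total now 63
augment #3: 7→4→12→8 bottleneck 16, total now 79
augment #4: 7→0→1→9→8 bottleneck 3, total now 82
augment #5: 7→0→2→9→8 bottleneck 9, total now 91
augment #6: 7→4→6→10→13→9→8 bottleneck 12, total now 103
augment #7: 7→0→5→3→10→13→9→8 bottleneck 5, total now 108

Maximum flow value: 108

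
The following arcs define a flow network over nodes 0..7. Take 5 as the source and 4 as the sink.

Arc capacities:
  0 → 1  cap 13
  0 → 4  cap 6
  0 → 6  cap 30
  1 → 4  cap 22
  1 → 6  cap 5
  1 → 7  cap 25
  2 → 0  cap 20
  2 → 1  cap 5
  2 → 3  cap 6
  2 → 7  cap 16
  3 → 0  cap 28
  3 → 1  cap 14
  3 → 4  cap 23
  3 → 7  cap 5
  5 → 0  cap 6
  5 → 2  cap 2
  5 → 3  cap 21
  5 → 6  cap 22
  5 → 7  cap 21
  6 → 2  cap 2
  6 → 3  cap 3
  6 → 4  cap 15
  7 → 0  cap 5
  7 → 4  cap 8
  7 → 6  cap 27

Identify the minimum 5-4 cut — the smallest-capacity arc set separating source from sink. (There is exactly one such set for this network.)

augment #1: 5→0→4 push 6
augment #2: 5→3→4 push 21
augment #3: 5→6→4 push 15
augment #4: 5→7→4 push 8
augment #5: 5→2→1→4 push 2
augment #6: 5→6→3→4 push 2
augment #7: 5→6→2→1→4 push 2
augment #8: 5→6→3→1→4 push 1
augment #9: 5→7→0→1→4 push 5
max flow = 62; residual-reachable set from 5 gives S-side
cut edges (S→T): {(5,0), (5,2), (5,3), (6,2), (6,3), (6,4), (7,0), (7,4)} total cap 62

Min-cut arcs: {(5,0), (5,2), (5,3), (6,2), (6,3), (6,4), (7,0), (7,4)} (total capacity 62)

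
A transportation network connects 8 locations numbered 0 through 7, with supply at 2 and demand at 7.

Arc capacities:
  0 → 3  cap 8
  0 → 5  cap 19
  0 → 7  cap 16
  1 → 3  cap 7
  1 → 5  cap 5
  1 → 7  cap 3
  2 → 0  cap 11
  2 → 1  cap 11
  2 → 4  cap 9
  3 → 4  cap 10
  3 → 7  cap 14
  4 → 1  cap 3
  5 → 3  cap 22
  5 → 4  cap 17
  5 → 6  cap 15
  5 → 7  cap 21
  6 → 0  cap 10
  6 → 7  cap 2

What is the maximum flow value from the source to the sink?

augment #1: 2→0→7 bottleneck 11, total now 11
augment #2: 2→1→7 bottleneck 3, total now 14
augment #3: 2→1→3→7 bottleneck 7, total now 21
augment #4: 2→1→5→7 bottleneck 1, total now 22
augment #5: 2→4→1→5→7 bottleneck 3, total now 25

Maximum flow value: 25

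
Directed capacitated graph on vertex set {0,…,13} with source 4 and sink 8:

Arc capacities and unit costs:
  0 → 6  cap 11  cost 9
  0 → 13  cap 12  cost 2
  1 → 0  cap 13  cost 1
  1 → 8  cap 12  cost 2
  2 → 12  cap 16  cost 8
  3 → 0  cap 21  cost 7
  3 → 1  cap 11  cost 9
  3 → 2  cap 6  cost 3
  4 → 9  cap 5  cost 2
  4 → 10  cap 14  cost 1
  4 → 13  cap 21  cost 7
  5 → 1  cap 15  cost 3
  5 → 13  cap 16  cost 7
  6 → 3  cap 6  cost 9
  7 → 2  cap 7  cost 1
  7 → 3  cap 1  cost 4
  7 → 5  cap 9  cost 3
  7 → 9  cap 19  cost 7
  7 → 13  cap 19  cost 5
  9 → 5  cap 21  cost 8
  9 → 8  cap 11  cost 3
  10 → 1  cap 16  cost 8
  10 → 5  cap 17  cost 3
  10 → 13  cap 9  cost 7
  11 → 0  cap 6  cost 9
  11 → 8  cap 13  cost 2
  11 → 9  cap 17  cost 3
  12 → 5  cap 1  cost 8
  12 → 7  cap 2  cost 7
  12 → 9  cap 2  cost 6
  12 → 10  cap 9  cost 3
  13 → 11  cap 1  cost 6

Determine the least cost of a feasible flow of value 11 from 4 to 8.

shortest-cost path #1: 4→9→8 push 5 @ unit cost 5 (adds 25)
shortest-cost path #2: 4→10→5→1→8 push 6 @ unit cost 9 (adds 54)
total cost = 79

Minimum cost for 11 units: 79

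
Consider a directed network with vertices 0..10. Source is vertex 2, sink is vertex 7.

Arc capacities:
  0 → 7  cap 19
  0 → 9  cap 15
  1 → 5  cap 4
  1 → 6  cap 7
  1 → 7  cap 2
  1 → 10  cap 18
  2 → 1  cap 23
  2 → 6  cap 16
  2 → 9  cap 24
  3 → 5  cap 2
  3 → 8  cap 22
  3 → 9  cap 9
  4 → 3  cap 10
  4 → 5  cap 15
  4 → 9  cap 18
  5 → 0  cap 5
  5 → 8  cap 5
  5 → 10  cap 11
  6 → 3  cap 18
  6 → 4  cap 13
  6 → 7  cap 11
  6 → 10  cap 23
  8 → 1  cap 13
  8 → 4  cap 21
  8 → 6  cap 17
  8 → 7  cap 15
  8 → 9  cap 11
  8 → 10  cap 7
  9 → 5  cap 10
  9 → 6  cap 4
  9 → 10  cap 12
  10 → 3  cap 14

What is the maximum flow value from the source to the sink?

Maximum flow value: 33

augment #1: 2→1→7 bottleneck 2, total now 2
augment #2: 2→6→7 bottleneck 11, total now 13
augment #3: 2→1→5→0→7 bottleneck 4, total now 17
augment #4: 2→6→3→8→7 bottleneck 5, total now 22
augment #5: 2→9→5→0→7 bottleneck 1, total now 23
augment #6: 2→9→5→8→7 bottleneck 5, total now 28
augment #7: 2→1→6→3→8→7 bottleneck 5, total now 33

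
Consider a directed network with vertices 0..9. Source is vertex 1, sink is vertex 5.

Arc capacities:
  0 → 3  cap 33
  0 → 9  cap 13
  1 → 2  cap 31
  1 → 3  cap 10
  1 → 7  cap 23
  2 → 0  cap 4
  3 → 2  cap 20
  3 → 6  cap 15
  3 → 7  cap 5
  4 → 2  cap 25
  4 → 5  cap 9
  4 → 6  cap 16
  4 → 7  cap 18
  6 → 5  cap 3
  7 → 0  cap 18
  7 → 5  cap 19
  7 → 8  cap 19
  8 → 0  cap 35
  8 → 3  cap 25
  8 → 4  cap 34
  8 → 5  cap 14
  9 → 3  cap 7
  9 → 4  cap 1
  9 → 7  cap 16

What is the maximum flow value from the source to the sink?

Maximum flow value: 35

augment #1: 1→7→5 bottleneck 19, total now 19
augment #2: 1→3→6→5 bottleneck 3, total now 22
augment #3: 1→7→8→5 bottleneck 4, total now 26
augment #4: 1→3→7→8→5 bottleneck 5, total now 31
augment #5: 1→2→0→9→4→5 bottleneck 1, total now 32
augment #6: 1→2→0→9→7→8→5 bottleneck 3, total now 35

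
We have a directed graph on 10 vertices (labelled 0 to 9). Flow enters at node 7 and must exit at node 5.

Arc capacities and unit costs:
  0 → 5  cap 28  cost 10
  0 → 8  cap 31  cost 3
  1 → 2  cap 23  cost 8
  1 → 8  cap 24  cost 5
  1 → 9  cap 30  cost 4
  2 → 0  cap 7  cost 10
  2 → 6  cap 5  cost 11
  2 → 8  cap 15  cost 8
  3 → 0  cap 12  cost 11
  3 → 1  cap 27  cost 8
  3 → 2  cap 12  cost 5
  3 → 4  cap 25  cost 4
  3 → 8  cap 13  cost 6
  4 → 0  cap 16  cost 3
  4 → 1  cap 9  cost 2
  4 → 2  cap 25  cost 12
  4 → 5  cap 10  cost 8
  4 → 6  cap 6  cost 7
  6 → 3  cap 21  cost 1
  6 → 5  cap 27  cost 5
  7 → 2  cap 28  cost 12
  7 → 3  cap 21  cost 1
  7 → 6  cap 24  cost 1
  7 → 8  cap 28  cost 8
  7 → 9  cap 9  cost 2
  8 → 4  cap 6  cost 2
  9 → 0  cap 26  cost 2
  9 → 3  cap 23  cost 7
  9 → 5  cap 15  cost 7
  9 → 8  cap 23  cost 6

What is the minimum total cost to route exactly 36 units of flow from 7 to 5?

Minimum cost for 36 units: 264

shortest-cost path #1: 7→6→5 push 24 @ unit cost 6 (adds 144)
shortest-cost path #2: 7→9→5 push 9 @ unit cost 9 (adds 81)
shortest-cost path #3: 7→3→4→5 push 3 @ unit cost 13 (adds 39)
total cost = 264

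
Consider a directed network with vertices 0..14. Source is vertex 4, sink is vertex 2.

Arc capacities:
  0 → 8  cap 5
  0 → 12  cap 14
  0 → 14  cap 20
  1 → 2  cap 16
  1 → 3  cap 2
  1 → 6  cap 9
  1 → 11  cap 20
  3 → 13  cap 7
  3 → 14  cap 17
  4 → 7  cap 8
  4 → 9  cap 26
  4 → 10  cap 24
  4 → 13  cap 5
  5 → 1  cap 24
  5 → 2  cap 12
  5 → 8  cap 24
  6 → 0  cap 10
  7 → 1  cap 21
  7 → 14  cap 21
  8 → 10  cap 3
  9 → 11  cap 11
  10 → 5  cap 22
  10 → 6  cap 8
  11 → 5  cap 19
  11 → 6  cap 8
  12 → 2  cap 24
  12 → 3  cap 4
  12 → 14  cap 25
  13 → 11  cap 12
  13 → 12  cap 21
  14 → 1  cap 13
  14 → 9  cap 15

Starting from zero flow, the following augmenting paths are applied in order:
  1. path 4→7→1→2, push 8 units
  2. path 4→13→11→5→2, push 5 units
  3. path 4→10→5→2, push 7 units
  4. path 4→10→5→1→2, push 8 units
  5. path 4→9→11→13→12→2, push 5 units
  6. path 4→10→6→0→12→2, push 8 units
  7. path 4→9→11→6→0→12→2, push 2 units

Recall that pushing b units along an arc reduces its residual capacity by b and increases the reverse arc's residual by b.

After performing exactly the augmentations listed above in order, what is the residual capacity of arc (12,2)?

after path 1 (4→7→1→2, push 8): res(12,2)=24
after path 2 (4→13→11→5→2, push 5): res(12,2)=24
after path 3 (4→10→5→2, push 7): res(12,2)=24
after path 4 (4→10→5→1→2, push 8): res(12,2)=24
after path 5 (4→9→11→13→12→2, push 5): res(12,2)=19
after path 6 (4→10→6→0→12→2, push 8): res(12,2)=11
after path 7 (4→9→11→6→0→12→2, push 2): res(12,2)=9

Residual capacity of (12,2): 9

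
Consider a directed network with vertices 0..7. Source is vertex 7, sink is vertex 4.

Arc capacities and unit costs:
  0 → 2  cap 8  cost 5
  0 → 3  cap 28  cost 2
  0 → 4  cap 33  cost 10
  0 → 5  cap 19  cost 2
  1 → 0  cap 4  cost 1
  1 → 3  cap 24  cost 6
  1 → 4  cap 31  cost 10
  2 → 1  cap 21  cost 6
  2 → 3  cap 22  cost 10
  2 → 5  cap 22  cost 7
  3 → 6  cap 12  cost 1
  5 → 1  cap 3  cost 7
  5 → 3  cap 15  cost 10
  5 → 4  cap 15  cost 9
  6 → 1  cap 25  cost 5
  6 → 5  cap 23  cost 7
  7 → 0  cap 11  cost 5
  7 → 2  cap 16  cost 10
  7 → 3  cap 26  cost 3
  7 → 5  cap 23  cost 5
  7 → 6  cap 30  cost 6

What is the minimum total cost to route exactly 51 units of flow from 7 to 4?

Minimum cost for 51 units: 876

shortest-cost path #1: 7→5→4 push 15 @ unit cost 14 (adds 210)
shortest-cost path #2: 7→0→4 push 11 @ unit cost 15 (adds 165)
shortest-cost path #3: 7→3→6→1→4 push 12 @ unit cost 19 (adds 228)
shortest-cost path #4: 7→6→1→4 push 13 @ unit cost 21 (adds 273)
total cost = 876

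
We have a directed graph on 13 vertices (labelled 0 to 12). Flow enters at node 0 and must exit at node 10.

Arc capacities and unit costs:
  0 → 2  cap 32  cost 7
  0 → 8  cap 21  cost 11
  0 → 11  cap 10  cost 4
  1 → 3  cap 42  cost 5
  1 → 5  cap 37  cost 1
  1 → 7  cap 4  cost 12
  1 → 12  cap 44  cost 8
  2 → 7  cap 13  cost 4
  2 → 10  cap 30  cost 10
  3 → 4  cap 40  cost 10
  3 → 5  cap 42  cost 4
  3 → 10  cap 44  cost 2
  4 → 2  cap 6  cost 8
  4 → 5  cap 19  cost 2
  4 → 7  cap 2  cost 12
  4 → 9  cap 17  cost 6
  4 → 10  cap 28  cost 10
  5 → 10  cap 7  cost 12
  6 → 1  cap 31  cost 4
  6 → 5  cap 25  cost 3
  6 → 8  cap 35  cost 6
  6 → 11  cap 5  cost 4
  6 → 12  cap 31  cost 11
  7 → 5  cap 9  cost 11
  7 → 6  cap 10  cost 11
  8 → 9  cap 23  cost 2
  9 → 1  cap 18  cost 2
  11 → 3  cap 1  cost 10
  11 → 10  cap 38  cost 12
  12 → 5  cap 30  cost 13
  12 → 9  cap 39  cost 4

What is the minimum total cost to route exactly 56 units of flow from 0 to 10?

shortest-cost path #1: 0→11→10 push 10 @ unit cost 16 (adds 160)
shortest-cost path #2: 0→2→10 push 30 @ unit cost 17 (adds 510)
shortest-cost path #3: 0→8→9→1→3→10 push 16 @ unit cost 22 (adds 352)
total cost = 1022

Minimum cost for 56 units: 1022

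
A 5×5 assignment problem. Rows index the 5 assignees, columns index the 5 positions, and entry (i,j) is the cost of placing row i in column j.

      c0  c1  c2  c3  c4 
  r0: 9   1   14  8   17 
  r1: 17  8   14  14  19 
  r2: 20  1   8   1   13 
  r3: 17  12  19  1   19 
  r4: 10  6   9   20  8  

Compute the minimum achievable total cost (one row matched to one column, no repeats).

Minimum assignment cost: 33

optimal assignment: row0→col0 (cost 9), row1→col2 (cost 14), row2→col1 (cost 1), row3→col3 (cost 1), row4→col4 (cost 8)
total = 9 + 14 + 1 + 1 + 8 = 33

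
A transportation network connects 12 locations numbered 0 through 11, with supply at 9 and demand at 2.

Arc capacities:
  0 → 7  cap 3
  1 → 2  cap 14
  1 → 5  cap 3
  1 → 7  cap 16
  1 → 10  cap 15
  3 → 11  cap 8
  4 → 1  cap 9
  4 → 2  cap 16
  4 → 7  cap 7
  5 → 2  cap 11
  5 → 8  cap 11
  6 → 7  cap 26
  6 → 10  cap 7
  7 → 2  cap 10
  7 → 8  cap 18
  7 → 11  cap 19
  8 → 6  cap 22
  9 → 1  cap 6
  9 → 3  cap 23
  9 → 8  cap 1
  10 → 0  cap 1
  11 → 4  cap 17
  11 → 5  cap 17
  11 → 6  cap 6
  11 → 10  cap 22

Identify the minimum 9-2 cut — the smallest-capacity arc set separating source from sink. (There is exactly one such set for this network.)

augment #1: 9→1→2 push 6
augment #2: 9→3→11→4→2 push 8
augment #3: 9→8→6→7→2 push 1
max flow = 15; residual-reachable set from 9 gives S-side
cut edges (S→T): {(3,11), (9,1), (9,8)} total cap 15

Min-cut arcs: {(3,11), (9,1), (9,8)} (total capacity 15)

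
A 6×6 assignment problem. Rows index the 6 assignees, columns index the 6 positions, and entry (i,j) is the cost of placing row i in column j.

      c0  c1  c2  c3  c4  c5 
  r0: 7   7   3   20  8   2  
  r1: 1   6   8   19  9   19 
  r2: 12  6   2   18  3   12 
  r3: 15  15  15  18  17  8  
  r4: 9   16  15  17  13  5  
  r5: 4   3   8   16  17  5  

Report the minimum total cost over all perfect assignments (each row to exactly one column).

optimal assignment: row0→col2 (cost 3), row1→col0 (cost 1), row2→col4 (cost 3), row3→col3 (cost 18), row4→col5 (cost 5), row5→col1 (cost 3)
total = 3 + 1 + 3 + 18 + 5 + 3 = 33

Minimum assignment cost: 33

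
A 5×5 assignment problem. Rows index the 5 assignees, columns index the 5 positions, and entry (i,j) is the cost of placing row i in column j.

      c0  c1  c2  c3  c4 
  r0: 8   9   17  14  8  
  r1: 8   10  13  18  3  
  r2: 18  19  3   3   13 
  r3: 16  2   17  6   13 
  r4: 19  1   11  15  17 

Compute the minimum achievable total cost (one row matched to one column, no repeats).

Minimum assignment cost: 21

optimal assignment: row0→col0 (cost 8), row1→col4 (cost 3), row2→col2 (cost 3), row3→col3 (cost 6), row4→col1 (cost 1)
total = 8 + 3 + 3 + 6 + 1 = 21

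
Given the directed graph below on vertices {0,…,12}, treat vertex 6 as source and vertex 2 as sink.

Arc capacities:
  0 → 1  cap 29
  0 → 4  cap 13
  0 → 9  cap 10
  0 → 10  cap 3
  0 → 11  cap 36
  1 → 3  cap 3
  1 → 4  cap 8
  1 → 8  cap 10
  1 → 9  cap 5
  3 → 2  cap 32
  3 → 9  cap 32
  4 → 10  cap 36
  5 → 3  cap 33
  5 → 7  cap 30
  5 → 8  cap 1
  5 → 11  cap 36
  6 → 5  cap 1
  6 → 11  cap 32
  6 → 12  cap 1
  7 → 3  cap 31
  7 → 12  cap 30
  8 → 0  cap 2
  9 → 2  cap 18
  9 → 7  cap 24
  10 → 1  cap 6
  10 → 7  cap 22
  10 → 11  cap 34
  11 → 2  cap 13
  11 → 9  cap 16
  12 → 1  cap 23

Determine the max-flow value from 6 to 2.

Maximum flow value: 31

augment #1: 6→11→2 bottleneck 13, total now 13
augment #2: 6→5→3→2 bottleneck 1, total now 14
augment #3: 6→11→9→2 bottleneck 16, total now 30
augment #4: 6→12→1→3→2 bottleneck 1, total now 31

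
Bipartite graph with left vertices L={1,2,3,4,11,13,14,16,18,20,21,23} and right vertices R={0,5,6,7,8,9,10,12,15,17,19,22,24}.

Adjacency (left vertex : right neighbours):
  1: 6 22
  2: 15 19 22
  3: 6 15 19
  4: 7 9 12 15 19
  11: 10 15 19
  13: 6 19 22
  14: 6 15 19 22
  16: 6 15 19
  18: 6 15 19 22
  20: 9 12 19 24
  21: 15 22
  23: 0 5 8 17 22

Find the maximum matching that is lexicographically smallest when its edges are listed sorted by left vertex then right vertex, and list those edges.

|M| = 8 (so the lex-smallest maximum matching has 8 edges)
process left vertices in ascending order; for each, take the smallest-labelled available neighbour that still permits 8 edges overall, or leave it unmatched if none does
lex-smallest matching: {1-6, 2-15, 3-19, 4-7, 11-10, 13-22, 20-9, 23-0}

Lex-smallest maximum matching: {(1,6), (2,15), (3,19), (4,7), (11,10), (13,22), (20,9), (23,0)}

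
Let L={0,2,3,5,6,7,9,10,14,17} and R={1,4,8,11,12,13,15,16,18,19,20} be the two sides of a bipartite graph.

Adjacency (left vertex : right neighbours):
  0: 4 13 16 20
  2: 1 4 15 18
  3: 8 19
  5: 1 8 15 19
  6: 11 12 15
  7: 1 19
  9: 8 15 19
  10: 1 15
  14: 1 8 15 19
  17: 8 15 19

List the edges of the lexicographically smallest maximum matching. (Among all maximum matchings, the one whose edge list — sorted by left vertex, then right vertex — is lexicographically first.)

|M| = 7 (so the lex-smallest maximum matching has 7 edges)
process left vertices in ascending order; for each, take the smallest-labelled available neighbour that still permits 7 edges overall, or leave it unmatched if none does
lex-smallest matching: {0-4, 2-18, 3-8, 5-1, 6-11, 7-19, 9-15}

Lex-smallest maximum matching: {(0,4), (2,18), (3,8), (5,1), (6,11), (7,19), (9,15)}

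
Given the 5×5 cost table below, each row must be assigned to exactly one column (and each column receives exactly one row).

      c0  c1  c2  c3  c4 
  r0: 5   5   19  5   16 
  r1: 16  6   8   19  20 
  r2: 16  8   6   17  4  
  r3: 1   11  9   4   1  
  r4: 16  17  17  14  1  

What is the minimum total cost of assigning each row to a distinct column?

optimal assignment: row0→col3 (cost 5), row1→col1 (cost 6), row2→col2 (cost 6), row3→col0 (cost 1), row4→col4 (cost 1)
total = 5 + 6 + 6 + 1 + 1 = 19

Minimum assignment cost: 19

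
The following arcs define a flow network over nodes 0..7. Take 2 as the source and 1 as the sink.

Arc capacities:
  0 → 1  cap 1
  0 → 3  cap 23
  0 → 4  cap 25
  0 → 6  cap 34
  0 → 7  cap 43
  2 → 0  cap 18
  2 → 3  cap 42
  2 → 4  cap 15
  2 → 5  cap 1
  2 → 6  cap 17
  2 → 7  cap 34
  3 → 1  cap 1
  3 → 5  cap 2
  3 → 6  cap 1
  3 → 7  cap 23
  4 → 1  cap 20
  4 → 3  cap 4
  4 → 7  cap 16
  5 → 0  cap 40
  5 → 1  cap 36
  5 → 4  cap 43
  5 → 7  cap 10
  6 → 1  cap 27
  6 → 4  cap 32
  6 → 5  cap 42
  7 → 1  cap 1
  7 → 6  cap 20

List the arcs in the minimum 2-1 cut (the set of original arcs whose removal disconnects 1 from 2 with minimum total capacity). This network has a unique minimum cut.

augment #1: 2→0→1 push 1
augment #2: 2→3→1 push 1
augment #3: 2→4→1 push 15
augment #4: 2→5→1 push 1
augment #5: 2→6→1 push 17
augment #6: 2→7→1 push 1
augment #7: 2→0→4→1 push 5
augment #8: 2→0→6→1 push 10
augment #9: 2→3→5→1 push 2
augment #10: 2→0→6→5→1 push 2
augment #11: 2→3→6→5→1 push 1
augment #12: 2→7→6→5→1 push 20
max flow = 76; residual-reachable set from 2 gives S-side
cut edges (S→T): {(2,0), (2,4), (2,5), (2,6), (3,1), (3,5), (3,6), (7,1), (7,6)} total cap 76

Min-cut arcs: {(2,0), (2,4), (2,5), (2,6), (3,1), (3,5), (3,6), (7,1), (7,6)} (total capacity 76)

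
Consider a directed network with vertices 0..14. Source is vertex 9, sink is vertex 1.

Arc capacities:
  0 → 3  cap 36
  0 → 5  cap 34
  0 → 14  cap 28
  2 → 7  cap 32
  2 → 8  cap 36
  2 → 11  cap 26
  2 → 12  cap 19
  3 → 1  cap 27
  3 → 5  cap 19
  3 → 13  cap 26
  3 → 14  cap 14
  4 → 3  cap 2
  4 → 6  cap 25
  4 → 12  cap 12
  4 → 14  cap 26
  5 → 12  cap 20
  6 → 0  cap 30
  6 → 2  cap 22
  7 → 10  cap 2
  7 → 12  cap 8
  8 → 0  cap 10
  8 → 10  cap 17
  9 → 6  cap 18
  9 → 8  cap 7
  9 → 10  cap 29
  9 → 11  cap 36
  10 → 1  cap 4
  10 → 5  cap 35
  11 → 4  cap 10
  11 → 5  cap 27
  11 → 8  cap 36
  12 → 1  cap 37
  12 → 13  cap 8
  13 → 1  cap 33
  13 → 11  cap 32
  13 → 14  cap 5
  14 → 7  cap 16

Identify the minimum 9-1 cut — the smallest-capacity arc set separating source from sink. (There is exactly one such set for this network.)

augment #1: 9→10→1 push 4
augment #2: 9→6→0→3→1 push 18
augment #3: 9→8→0→3→1 push 7
augment #4: 9→10→5→12→1 push 20
augment #5: 9→11→4→3→1 push 2
augment #6: 9→11→4→12→1 push 8
augment #7: 9→11→8→0→3→13→1 push 3
max flow = 62; residual-reachable set from 9 gives S-side
cut edges (S→T): {(5,12), (8,0), (9,6), (10,1), (11,4)} total cap 62

Min-cut arcs: {(5,12), (8,0), (9,6), (10,1), (11,4)} (total capacity 62)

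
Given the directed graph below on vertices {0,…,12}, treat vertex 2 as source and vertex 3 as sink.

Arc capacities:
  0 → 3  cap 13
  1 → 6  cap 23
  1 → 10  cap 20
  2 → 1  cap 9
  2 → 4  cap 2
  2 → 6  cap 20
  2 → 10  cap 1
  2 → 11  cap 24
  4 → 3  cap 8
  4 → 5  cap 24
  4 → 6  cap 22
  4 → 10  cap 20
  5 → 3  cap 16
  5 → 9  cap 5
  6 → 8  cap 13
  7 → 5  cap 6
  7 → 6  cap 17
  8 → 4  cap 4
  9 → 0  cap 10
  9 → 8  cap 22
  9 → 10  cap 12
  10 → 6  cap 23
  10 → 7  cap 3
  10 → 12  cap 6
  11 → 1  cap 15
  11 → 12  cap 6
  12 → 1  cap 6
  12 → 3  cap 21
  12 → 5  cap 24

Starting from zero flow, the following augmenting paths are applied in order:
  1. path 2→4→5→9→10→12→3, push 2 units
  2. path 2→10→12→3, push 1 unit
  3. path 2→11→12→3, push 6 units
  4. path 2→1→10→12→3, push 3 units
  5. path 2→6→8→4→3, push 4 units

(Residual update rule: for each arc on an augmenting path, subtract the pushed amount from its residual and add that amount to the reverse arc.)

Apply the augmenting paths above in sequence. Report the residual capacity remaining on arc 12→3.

after path 1 (2→4→5→9→10→12→3, push 2): res(12,3)=19
after path 2 (2→10→12→3, push 1): res(12,3)=18
after path 3 (2→11→12→3, push 6): res(12,3)=12
after path 4 (2→1→10→12→3, push 3): res(12,3)=9
after path 5 (2→6→8→4→3, push 4): res(12,3)=9

Residual capacity of (12,3): 9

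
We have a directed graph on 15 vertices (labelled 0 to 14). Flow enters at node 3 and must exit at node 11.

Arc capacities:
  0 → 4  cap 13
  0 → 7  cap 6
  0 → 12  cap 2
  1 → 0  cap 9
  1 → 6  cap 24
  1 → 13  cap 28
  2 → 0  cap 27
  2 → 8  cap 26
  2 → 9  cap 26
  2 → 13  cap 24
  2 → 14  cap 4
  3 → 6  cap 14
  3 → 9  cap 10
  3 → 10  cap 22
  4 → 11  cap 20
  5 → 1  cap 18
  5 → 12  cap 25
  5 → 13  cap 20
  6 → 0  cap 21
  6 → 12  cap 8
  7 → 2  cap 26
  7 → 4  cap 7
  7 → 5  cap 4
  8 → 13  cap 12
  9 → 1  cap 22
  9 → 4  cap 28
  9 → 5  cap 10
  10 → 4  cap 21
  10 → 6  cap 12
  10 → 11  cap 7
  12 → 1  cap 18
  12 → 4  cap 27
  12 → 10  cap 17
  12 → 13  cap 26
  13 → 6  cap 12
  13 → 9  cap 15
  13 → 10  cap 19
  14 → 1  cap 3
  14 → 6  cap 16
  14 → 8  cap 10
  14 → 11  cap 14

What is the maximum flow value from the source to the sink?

Maximum flow value: 31

augment #1: 3→10→11 bottleneck 7, total now 7
augment #2: 3→9→4→11 bottleneck 10, total now 17
augment #3: 3→10→4→11 bottleneck 10, total now 27
augment #4: 3→6→0→7→2→14→11 bottleneck 4, total now 31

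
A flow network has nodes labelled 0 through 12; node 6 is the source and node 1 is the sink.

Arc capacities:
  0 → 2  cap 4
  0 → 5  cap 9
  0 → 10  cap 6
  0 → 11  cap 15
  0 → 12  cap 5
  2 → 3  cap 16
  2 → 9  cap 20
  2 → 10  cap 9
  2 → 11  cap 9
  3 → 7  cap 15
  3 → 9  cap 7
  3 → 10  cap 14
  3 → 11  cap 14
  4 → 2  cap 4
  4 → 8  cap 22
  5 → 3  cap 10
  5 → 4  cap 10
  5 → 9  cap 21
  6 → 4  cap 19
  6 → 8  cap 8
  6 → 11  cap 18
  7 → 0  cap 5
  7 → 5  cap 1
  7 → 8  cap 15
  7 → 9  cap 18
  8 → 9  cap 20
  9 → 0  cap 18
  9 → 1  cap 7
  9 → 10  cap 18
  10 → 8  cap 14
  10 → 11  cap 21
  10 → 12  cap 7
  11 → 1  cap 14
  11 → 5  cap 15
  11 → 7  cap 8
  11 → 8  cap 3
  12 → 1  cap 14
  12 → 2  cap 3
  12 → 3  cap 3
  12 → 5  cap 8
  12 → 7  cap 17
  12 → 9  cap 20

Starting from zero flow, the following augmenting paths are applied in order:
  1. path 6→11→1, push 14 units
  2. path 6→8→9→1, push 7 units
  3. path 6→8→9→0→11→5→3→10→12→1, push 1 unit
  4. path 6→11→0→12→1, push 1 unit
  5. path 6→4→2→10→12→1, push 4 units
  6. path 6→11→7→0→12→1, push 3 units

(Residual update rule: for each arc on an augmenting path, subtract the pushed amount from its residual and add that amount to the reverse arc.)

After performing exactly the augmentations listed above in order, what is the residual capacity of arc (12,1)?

after path 1 (6→11→1, push 14): res(12,1)=14
after path 2 (6→8→9→1, push 7): res(12,1)=14
after path 3 (6→8→9→0→11→5→3→10→12→1, push 1): res(12,1)=13
after path 4 (6→11→0→12→1, push 1): res(12,1)=12
after path 5 (6→4→2→10→12→1, push 4): res(12,1)=8
after path 6 (6→11→7→0→12→1, push 3): res(12,1)=5

Residual capacity of (12,1): 5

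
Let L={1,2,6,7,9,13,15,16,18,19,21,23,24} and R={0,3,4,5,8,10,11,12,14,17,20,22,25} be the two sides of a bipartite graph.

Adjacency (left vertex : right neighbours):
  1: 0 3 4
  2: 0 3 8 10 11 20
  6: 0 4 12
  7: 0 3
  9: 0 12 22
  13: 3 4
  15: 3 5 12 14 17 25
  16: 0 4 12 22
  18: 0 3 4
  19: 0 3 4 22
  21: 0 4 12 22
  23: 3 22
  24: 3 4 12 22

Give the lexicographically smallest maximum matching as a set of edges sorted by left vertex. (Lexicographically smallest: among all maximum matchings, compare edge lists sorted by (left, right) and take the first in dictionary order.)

|M| = 7 (so the lex-smallest maximum matching has 7 edges)
process left vertices in ascending order; for each, take the smallest-labelled available neighbour that still permits 7 edges overall, or leave it unmatched if none does
lex-smallest matching: {1-0, 2-8, 6-4, 7-3, 9-12, 15-5, 16-22}

Lex-smallest maximum matching: {(1,0), (2,8), (6,4), (7,3), (9,12), (15,5), (16,22)}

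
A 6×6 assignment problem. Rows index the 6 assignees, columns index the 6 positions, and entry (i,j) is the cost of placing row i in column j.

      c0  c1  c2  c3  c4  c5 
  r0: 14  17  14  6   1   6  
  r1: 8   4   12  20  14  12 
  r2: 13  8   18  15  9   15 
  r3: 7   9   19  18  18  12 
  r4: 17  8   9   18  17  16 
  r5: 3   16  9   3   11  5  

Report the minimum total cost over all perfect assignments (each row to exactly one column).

Minimum assignment cost: 38

optimal assignment: row0→col5 (cost 6), row1→col1 (cost 4), row2→col4 (cost 9), row3→col0 (cost 7), row4→col2 (cost 9), row5→col3 (cost 3)
total = 6 + 4 + 9 + 7 + 9 + 3 = 38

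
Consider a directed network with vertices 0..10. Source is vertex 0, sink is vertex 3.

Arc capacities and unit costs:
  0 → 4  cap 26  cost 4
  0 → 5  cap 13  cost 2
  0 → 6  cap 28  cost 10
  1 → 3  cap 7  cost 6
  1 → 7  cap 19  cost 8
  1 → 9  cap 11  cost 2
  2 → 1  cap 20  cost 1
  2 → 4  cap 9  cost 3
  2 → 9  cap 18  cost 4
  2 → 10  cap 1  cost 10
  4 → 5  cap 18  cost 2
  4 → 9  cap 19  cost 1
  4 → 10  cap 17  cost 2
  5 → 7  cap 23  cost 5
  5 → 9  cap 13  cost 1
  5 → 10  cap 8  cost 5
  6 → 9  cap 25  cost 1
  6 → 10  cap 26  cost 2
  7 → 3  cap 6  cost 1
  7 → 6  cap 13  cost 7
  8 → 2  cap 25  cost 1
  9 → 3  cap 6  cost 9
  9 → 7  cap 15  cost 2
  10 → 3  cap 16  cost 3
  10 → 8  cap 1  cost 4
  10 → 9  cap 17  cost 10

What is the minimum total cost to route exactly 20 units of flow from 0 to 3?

Minimum cost for 20 units: 162

shortest-cost path #1: 0→5→9→7→3 push 6 @ unit cost 6 (adds 36)
shortest-cost path #2: 0→4→10→3 push 14 @ unit cost 9 (adds 126)
total cost = 162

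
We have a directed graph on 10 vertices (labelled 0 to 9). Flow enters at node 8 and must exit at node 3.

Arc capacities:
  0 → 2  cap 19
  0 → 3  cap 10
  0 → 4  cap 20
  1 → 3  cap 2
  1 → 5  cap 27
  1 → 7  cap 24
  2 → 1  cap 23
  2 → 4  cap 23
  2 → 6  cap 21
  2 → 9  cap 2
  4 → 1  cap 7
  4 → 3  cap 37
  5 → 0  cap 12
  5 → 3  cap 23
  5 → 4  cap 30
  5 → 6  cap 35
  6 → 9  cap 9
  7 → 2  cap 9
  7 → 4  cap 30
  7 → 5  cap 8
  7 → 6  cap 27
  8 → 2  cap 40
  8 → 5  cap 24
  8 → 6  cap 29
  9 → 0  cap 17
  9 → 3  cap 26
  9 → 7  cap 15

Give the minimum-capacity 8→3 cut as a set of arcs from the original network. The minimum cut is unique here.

augment #1: 8→5→3 push 23
augment #2: 8→2→1→3 push 2
augment #3: 8→2→4→3 push 23
augment #4: 8→2→9→3 push 2
augment #5: 8→5→0→3 push 1
augment #6: 8→6→9→3 push 9
augment #7: 8→2→1→5→0→3 push 9
augment #8: 8→2→1→5→4→3 push 4
max flow = 73; residual-reachable set from 8 gives S-side
cut edges (S→T): {(6,9), (8,2), (8,5)} total cap 73

Min-cut arcs: {(6,9), (8,2), (8,5)} (total capacity 73)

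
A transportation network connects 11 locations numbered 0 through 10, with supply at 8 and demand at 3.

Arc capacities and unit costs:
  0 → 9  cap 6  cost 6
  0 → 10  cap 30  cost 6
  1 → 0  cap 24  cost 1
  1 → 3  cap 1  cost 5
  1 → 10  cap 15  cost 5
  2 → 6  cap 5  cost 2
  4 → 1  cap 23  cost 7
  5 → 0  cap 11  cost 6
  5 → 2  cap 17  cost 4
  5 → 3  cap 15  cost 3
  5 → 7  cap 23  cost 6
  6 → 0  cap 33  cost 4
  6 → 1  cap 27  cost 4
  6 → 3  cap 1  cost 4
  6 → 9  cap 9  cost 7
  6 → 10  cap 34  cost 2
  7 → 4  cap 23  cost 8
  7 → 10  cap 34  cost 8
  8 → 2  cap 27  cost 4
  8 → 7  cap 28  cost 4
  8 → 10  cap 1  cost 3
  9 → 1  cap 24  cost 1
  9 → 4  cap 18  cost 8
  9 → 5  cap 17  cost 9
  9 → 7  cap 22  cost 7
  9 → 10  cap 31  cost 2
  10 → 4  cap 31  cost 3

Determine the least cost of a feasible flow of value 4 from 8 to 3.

shortest-cost path #1: 8→2→6→3 push 1 @ unit cost 10 (adds 10)
shortest-cost path #2: 8→2→6→1→3 push 1 @ unit cost 15 (adds 15)
shortest-cost path #3: 8→2→6→9→5→3 push 2 @ unit cost 25 (adds 50)
total cost = 75

Minimum cost for 4 units: 75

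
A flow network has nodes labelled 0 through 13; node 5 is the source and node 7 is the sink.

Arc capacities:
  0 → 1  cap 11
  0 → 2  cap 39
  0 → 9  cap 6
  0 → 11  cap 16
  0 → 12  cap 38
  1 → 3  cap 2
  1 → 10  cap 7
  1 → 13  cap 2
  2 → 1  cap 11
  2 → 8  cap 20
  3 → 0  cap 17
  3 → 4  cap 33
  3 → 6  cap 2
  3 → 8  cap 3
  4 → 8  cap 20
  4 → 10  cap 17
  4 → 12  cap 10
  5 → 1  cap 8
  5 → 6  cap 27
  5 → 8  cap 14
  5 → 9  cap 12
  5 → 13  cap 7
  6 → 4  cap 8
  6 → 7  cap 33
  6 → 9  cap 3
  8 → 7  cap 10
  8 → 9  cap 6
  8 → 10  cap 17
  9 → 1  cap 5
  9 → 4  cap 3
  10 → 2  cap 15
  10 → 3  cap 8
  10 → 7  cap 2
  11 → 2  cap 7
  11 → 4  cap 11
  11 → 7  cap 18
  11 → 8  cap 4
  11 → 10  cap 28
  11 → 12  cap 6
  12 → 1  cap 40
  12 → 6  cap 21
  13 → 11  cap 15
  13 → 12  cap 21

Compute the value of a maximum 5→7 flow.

augment #1: 5→6→7 bottleneck 27, total now 27
augment #2: 5→8→7 bottleneck 10, total now 37
augment #3: 5→1→10→7 bottleneck 2, total now 39
augment #4: 5→13→11→7 bottleneck 7, total now 46
augment #5: 5→1→3→6→7 bottleneck 2, total now 48
augment #6: 5→1→13→11→7 bottleneck 2, total now 50
augment #7: 5→9→4→12→6→7 bottleneck 3, total now 53
augment #8: 5→1→10→3→0→11→7 bottleneck 2, total now 55
augment #9: 5→8→10→3→0→11→7 bottleneck 4, total now 59
augment #10: 5→9→1→10→3→0→11→7 bottleneck 2, total now 61

Maximum flow value: 61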